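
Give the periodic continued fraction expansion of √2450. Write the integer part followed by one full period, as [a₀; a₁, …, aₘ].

[49; 2, 98]

a₀ = ⌊√2450⌋ = 49.
With m₀=0, d₀=1 and mₖ₊₁ = dₖaₖ − mₖ, dₖ₊₁ = (n − mₖ₊₁²)/dₖ, aₖ₊₁ = ⌊(a₀+mₖ₊₁)/dₖ₊₁⌋:
  k=1: m=49, d=49, a=2
  k=2: m=49, d=1, a=98
d=1 and a=2a₀=98 at k=2, so the next step gives (m, d) = (49, 49) again — its k=1 value — and the period has length 2.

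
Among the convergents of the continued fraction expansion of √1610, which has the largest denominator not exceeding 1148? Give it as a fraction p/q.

25720/641

√1610 = [40; 8, 80, …] (period length 2).
Convergents:
  p_0/q_0 = 40/1
  p_1/q_1 = 321/8
  p_2/q_2 = 25720/641
  p_3/q_3 = 206081/5136
q_2 = 641 ≤ 1148 < 5136 = q_3, so the answer is 25720/641.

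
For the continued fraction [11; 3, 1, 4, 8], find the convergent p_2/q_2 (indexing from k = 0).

Using pₖ = aₖpₖ₋₁ + pₖ₋₂, qₖ = aₖqₖ₋₁ + qₖ₋₂ (with p₋₁=1, p₋₂=0, q₋₁=0, q₋₂=1):
  k=0: a=11, p=11, q=1
  k=1: a=3, p=34, q=3
  k=2: a=1, p=45, q=4

45/4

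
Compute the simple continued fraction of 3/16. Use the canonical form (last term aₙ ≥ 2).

3 = 0*16 + 3
16 = 5*3 + 1
3 = 3*1 + 0  (stop)
So 3/16 = [0; 5, 3].

[0; 5, 3]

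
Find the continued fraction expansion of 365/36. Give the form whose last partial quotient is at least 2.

[10; 7, 5]

365 = 10·36 + 5
36 = 7·5 + 1
5 = 5·1 + 0  (stop)
So 365/36 = [10; 7, 5].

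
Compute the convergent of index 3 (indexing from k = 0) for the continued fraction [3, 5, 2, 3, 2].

121/38

Using pₖ = aₖpₖ₋₁ + pₖ₋₂, qₖ = aₖqₖ₋₁ + qₖ₋₂ (with p₋₁=1, p₋₂=0, q₋₁=0, q₋₂=1):
  k=0: a=3, p=3, q=1
  k=1: a=5, p=16, q=5
  k=2: a=2, p=35, q=11
  k=3: a=3, p=121, q=38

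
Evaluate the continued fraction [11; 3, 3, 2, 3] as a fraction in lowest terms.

893/79

Using pₖ = aₖpₖ₋₁ + pₖ₋₂ and qₖ = aₖqₖ₋₁ + qₖ₋₂:
  k=0: a=11, p=11, q=1
  k=1: a=3, p=34, q=3
  k=2: a=3, p=113, q=10
  k=3: a=2, p=260, q=23
  k=4: a=3, p=893, q=79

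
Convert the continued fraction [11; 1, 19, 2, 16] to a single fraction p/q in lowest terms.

Fold from the inside: start with 16/1.
  2 + 1/16 = 33/16
  19 + 16/33 = 643/33
  1 + 33/643 = 676/643
  11 + 643/676 = 8079/676

8079/676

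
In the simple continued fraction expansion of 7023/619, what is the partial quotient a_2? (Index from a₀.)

1

7023 = 11·619 + 214   →  a_0 = 11
619 = 2·214 + 191   →  a_1 = 2
214 = 1·191 + 23   →  a_2 = 1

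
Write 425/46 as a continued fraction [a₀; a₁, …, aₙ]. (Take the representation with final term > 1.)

425 = 9·46 + 11
46 = 4·11 + 2
11 = 5·2 + 1
2 = 2·1 + 0  (stop)
So 425/46 = [9; 4, 5, 2].

[9; 4, 5, 2]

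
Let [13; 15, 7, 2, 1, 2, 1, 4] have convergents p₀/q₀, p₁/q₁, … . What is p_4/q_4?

4351/333

Using pₖ = aₖpₖ₋₁ + pₖ₋₂, qₖ = aₖqₖ₋₁ + qₖ₋₂ (with p₋₁=1, p₋₂=0, q₋₁=0, q₋₂=1):
  k=0: a=13, p=13, q=1
  k=1: a=15, p=196, q=15
  k=2: a=7, p=1385, q=106
  k=3: a=2, p=2966, q=227
  k=4: a=1, p=4351, q=333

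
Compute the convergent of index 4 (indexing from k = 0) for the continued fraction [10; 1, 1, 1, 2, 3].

85/8

Using pₖ = aₖpₖ₋₁ + pₖ₋₂, qₖ = aₖqₖ₋₁ + qₖ₋₂ (with p₋₁=1, p₋₂=0, q₋₁=0, q₋₂=1):
  k=0: a=10, p=10, q=1
  k=1: a=1, p=11, q=1
  k=2: a=1, p=21, q=2
  k=3: a=1, p=32, q=3
  k=4: a=2, p=85, q=8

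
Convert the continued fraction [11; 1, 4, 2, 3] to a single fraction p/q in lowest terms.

449/38

Fold from the inside: start with 3/1.
  2 + 1/3 = 7/3
  4 + 3/7 = 31/7
  1 + 7/31 = 38/31
  11 + 31/38 = 449/38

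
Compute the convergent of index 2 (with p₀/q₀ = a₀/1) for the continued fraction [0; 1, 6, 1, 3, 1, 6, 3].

Using pₖ = aₖpₖ₋₁ + pₖ₋₂, qₖ = aₖqₖ₋₁ + qₖ₋₂ (with p₋₁=1, p₋₂=0, q₋₁=0, q₋₂=1):
  k=0: a=0, p=0, q=1
  k=1: a=1, p=1, q=1
  k=2: a=6, p=6, q=7

6/7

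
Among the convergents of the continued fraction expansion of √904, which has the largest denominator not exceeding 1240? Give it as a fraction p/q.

27090/901

√904 = [30; 15, 60, …] (period length 2).
Convergents:
  p_0/q_0 = 30/1
  p_1/q_1 = 451/15
  p_2/q_2 = 27090/901
  p_3/q_3 = 406801/13530
q_2 = 901 ≤ 1240 < 13530 = q_3, so the answer is 27090/901.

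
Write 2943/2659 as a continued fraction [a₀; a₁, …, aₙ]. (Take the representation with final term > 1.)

2943 = 1·2659 + 284
2659 = 9·284 + 103
284 = 2·103 + 78
103 = 1·78 + 25
78 = 3·25 + 3
25 = 8·3 + 1
3 = 3·1 + 0  (stop)
So 2943/2659 = [1; 9, 2, 1, 3, 8, 3].

[1; 9, 2, 1, 3, 8, 3]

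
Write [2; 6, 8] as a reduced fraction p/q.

Using pₖ = aₖpₖ₋₁ + pₖ₋₂ and qₖ = aₖqₖ₋₁ + qₖ₋₂:
  k=0: a=2, p=2, q=1
  k=1: a=6, p=13, q=6
  k=2: a=8, p=106, q=49

106/49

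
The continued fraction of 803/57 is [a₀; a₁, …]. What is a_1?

803 = 14·57 + 5   →  a_0 = 14
57 = 11·5 + 2   →  a_1 = 11

11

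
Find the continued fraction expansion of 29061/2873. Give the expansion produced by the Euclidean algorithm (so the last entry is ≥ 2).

[10; 8, 1, 2, 8, 6, 2]

29061 = 10×2873 + 331
2873 = 8×331 + 225
331 = 1×225 + 106
225 = 2×106 + 13
106 = 8×13 + 2
13 = 6×2 + 1
2 = 2×1 + 0  (stop)
So 29061/2873 = [10; 8, 1, 2, 8, 6, 2].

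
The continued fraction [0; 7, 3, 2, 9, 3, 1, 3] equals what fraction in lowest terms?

1018/7419

Fold from the inside: start with 3/1.
  1 + 1/3 = 4/3
  3 + 3/4 = 15/4
  9 + 4/15 = 139/15
  2 + 15/139 = 293/139
  3 + 139/293 = 1018/293
  7 + 293/1018 = 7419/1018
  0 + 1018/7419 = 1018/7419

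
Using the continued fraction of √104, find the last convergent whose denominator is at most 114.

1030/101

√104 = [10; 5, 20, …] (period length 2).
Convergents:
  p_0/q_0 = 10/1
  p_1/q_1 = 51/5
  p_2/q_2 = 1030/101
  p_3/q_3 = 5201/510
q_2 = 101 ≤ 114 < 510 = q_3, so the answer is 1030/101.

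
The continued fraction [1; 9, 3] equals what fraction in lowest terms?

Using pₖ = aₖpₖ₋₁ + pₖ₋₂ and qₖ = aₖqₖ₋₁ + qₖ₋₂:
  k=0: a=1, p=1, q=1
  k=1: a=9, p=10, q=9
  k=2: a=3, p=31, q=28

31/28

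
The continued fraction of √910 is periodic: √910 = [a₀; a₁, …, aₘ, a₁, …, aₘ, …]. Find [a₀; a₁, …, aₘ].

[30; 6, 60]

a₀ = ⌊√910⌋ = 30.
With m₀=0, d₀=1 and mₖ₊₁ = dₖaₖ − mₖ, dₖ₊₁ = (n − mₖ₊₁²)/dₖ, aₖ₊₁ = ⌊(a₀+mₖ₊₁)/dₖ₊₁⌋:
  k=1: m=30, d=10, a=6
  k=2: m=30, d=1, a=60
d=1 and a=2a₀=60 at k=2, so the next step gives (m, d) = (30, 10) again — its k=1 value — and the period has length 2.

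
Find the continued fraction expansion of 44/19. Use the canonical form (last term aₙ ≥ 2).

44 = 2·19 + 6
19 = 3·6 + 1
6 = 6·1 + 0  (stop)
So 44/19 = [2; 3, 6].

[2; 3, 6]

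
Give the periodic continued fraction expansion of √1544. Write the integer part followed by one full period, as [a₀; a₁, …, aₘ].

[39; 3, 2, 2, 9, 2, 2, 3, 78]

a₀ = ⌊√1544⌋ = 39.
With m₀=0, d₀=1 and mₖ₊₁ = dₖaₖ − mₖ, dₖ₊₁ = (n − mₖ₊₁²)/dₖ, aₖ₊₁ = ⌊(a₀+mₖ₊₁)/dₖ₊₁⌋:
  k=1: m=39, d=23, a=3
  k=2: m=30, d=28, a=2
  k=3: m=26, d=31, a=2
  k=4: m=36, d=8, a=9
  k=5: m=36, d=31, a=2
  k=6: m=26, d=28, a=2
  k=7: m=30, d=23, a=3
  k=8: m=39, d=1, a=78
d=1 and a=2a₀=78 at k=8, so the next step gives (m, d) = (39, 23) again — its k=1 value — and the period has length 8.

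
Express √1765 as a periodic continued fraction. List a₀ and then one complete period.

a₀ = ⌊√1765⌋ = 42.

[42; 84]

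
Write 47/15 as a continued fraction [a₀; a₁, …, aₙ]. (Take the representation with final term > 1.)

[3; 7, 2]

47 = 3*15 + 2
15 = 7*2 + 1
2 = 2*1 + 0  (stop)
So 47/15 = [3; 7, 2].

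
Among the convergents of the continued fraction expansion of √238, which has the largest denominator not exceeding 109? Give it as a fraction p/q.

1589/103

√238 = [15; 2, 2, 1, 14, 1, 2, 2, 30, …] (period length 8).
Convergents:
  p_0/q_0 = 15/1
  p_1/q_1 = 31/2
  p_2/q_2 = 77/5
  p_3/q_3 = 108/7
  p_4/q_4 = 1589/103
  p_5/q_5 = 1697/110
q_4 = 103 ≤ 109 < 110 = q_5, so the answer is 1589/103.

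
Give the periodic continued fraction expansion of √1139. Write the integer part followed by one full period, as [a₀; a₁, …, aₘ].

a₀ = ⌊√1139⌋ = 33.
With m₀=0, d₀=1 and mₖ₊₁ = dₖaₖ − mₖ, dₖ₊₁ = (n − mₖ₊₁²)/dₖ, aₖ₊₁ = ⌊(a₀+mₖ₊₁)/dₖ₊₁⌋:
  k=1: m=33, d=50, a=1
  k=2: m=17, d=17, a=2
  k=3: m=17, d=50, a=1
  k=4: m=33, d=1, a=66
d=1 and a=2a₀=66 at k=4, so the next step gives (m, d) = (33, 50) again — its k=1 value — and the period has length 4.

[33; 1, 2, 1, 66]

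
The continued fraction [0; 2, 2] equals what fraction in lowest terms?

2/5

Using pₖ = aₖpₖ₋₁ + pₖ₋₂ and qₖ = aₖqₖ₋₁ + qₖ₋₂:
  k=0: a=0, p=0, q=1
  k=1: a=2, p=1, q=2
  k=2: a=2, p=2, q=5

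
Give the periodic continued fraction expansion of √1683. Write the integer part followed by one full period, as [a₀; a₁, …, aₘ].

[41; 41, 82]

a₀ = ⌊√1683⌋ = 41.
With m₀=0, d₀=1 and mₖ₊₁ = dₖaₖ − mₖ, dₖ₊₁ = (n − mₖ₊₁²)/dₖ, aₖ₊₁ = ⌊(a₀+mₖ₊₁)/dₖ₊₁⌋:
  k=1: m=41, d=2, a=41
  k=2: m=41, d=1, a=82
d=1 and a=2a₀=82 at k=2, so the next step gives (m, d) = (41, 2) again — its k=1 value — and the period has length 2.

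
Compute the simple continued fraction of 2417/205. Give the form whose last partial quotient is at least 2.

[11; 1, 3, 1, 3, 3, 3]

2417 = 11·205 + 162
205 = 1·162 + 43
162 = 3·43 + 33
43 = 1·33 + 10
33 = 3·10 + 3
10 = 3·3 + 1
3 = 3·1 + 0  (stop)
So 2417/205 = [11; 1, 3, 1, 3, 3, 3].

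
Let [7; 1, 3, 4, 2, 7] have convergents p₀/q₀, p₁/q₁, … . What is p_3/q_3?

Using pₖ = aₖpₖ₋₁ + pₖ₋₂, qₖ = aₖqₖ₋₁ + qₖ₋₂ (with p₋₁=1, p₋₂=0, q₋₁=0, q₋₂=1):
  k=0: a=7, p=7, q=1
  k=1: a=1, p=8, q=1
  k=2: a=3, p=31, q=4
  k=3: a=4, p=132, q=17

132/17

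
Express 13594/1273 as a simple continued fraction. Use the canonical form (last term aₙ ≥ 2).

13594 = 10*1273 + 864
1273 = 1*864 + 409
864 = 2*409 + 46
409 = 8*46 + 41
46 = 1*41 + 5
41 = 8*5 + 1
5 = 5*1 + 0  (stop)
So 13594/1273 = [10; 1, 2, 8, 1, 8, 5].

[10; 1, 2, 8, 1, 8, 5]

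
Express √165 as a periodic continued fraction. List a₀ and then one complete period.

a₀ = ⌊√165⌋ = 12.
With m₀=0, d₀=1 and mₖ₊₁ = dₖaₖ − mₖ, dₖ₊₁ = (n − mₖ₊₁²)/dₖ, aₖ₊₁ = ⌊(a₀+mₖ₊₁)/dₖ₊₁⌋:
  k=1: m=12, d=21, a=1
  k=2: m=9, d=4, a=5
  k=3: m=11, d=11, a=2
  k=4: m=11, d=4, a=5
  k=5: m=9, d=21, a=1
  k=6: m=12, d=1, a=24
d=1 and a=2a₀=24 at k=6, so the next step gives (m, d) = (12, 21) again — its k=1 value — and the period has length 6.

[12; 1, 5, 2, 5, 1, 24]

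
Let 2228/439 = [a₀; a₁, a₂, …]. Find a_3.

2228 = 5·439 + 33   →  a_0 = 5
439 = 13·33 + 10   →  a_1 = 13
33 = 3·10 + 3   →  a_2 = 3
10 = 3·3 + 1   →  a_3 = 3

3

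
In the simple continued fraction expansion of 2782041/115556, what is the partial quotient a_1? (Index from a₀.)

2782041 = 24·115556 + 8697   →  a_0 = 24
115556 = 13·8697 + 2495   →  a_1 = 13

13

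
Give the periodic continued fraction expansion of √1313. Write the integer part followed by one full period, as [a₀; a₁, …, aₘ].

a₀ = ⌊√1313⌋ = 36.
With m₀=0, d₀=1 and mₖ₊₁ = dₖaₖ − mₖ, dₖ₊₁ = (n − mₖ₊₁²)/dₖ, aₖ₊₁ = ⌊(a₀+mₖ₊₁)/dₖ₊₁⌋:
  k=1: m=36, d=17, a=4
  k=2: m=32, d=17, a=4
  k=3: m=36, d=1, a=72
d=1 and a=2a₀=72 at k=3, so the next step gives (m, d) = (36, 17) again — its k=1 value — and the period has length 3.

[36; 4, 4, 72]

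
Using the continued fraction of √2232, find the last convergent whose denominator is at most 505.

7937/168

√2232 = [47; 4, 10, 4, 94, …] (period length 4).
Convergents:
  p_0/q_0 = 47/1
  p_1/q_1 = 189/4
  p_2/q_2 = 1937/41
  p_3/q_3 = 7937/168
  p_4/q_4 = 748015/15833
q_3 = 168 ≤ 505 < 15833 = q_4, so the answer is 7937/168.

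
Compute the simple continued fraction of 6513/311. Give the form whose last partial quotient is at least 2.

6513 = 20*311 + 293
311 = 1*293 + 18
293 = 16*18 + 5
18 = 3*5 + 3
5 = 1*3 + 2
3 = 1*2 + 1
2 = 2*1 + 0  (stop)
So 6513/311 = [20; 1, 16, 3, 1, 1, 2].

[20; 1, 16, 3, 1, 1, 2]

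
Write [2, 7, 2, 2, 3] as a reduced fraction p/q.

269/126

Using pₖ = aₖpₖ₋₁ + pₖ₋₂ and qₖ = aₖqₖ₋₁ + qₖ₋₂:
  k=0: a=2, p=2, q=1
  k=1: a=7, p=15, q=7
  k=2: a=2, p=32, q=15
  k=3: a=2, p=79, q=37
  k=4: a=3, p=269, q=126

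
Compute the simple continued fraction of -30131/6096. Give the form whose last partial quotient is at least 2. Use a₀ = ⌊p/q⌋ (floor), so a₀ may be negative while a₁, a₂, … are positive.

[-5; 17, 2, 7, 11, 2]

-30131 = -5*6096 + 349
6096 = 17*349 + 163
349 = 2*163 + 23
163 = 7*23 + 2
23 = 11*2 + 1
2 = 2*1 + 0  (stop)
So -30131/6096 = [-5; 17, 2, 7, 11, 2].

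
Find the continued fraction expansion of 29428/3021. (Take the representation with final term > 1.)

29428 = 9×3021 + 2239
3021 = 1×2239 + 782
2239 = 2×782 + 675
782 = 1×675 + 107
675 = 6×107 + 33
107 = 3×33 + 8
33 = 4×8 + 1
8 = 8×1 + 0  (stop)
So 29428/3021 = [9; 1, 2, 1, 6, 3, 4, 8].

[9; 1, 2, 1, 6, 3, 4, 8]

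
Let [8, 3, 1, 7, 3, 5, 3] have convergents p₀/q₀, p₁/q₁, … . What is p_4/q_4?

Using pₖ = aₖpₖ₋₁ + pₖ₋₂, qₖ = aₖqₖ₋₁ + qₖ₋₂ (with p₋₁=1, p₋₂=0, q₋₁=0, q₋₂=1):
  k=0: a=8, p=8, q=1
  k=1: a=3, p=25, q=3
  k=2: a=1, p=33, q=4
  k=3: a=7, p=256, q=31
  k=4: a=3, p=801, q=97

801/97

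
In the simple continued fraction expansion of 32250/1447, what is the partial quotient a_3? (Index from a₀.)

32250 = 22·1447 + 416   →  a_0 = 22
1447 = 3·416 + 199   →  a_1 = 3
416 = 2·199 + 18   →  a_2 = 2
199 = 11·18 + 1   →  a_3 = 11

11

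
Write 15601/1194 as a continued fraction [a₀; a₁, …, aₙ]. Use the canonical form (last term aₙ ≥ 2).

[13; 15, 8, 1, 3, 2]

15601 = 13*1194 + 79
1194 = 15*79 + 9
79 = 8*9 + 7
9 = 1*7 + 2
7 = 3*2 + 1
2 = 2*1 + 0  (stop)
So 15601/1194 = [13; 15, 8, 1, 3, 2].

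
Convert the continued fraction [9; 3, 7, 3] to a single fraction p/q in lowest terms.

Fold from the inside: start with 3/1.
  7 + 1/3 = 22/3
  3 + 3/22 = 69/22
  9 + 22/69 = 643/69

643/69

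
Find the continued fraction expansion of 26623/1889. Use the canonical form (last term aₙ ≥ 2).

[14; 10, 1, 2, 19, 3]

26623 = 14*1889 + 177
1889 = 10*177 + 119
177 = 1*119 + 58
119 = 2*58 + 3
58 = 19*3 + 1
3 = 3*1 + 0  (stop)
So 26623/1889 = [14; 10, 1, 2, 19, 3].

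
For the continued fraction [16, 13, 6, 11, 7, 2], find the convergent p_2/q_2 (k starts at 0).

Using pₖ = aₖpₖ₋₁ + pₖ₋₂, qₖ = aₖqₖ₋₁ + qₖ₋₂ (with p₋₁=1, p₋₂=0, q₋₁=0, q₋₂=1):
  k=0: a=16, p=16, q=1
  k=1: a=13, p=209, q=13
  k=2: a=6, p=1270, q=79

1270/79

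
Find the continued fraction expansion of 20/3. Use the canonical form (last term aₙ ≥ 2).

20 = 6*3 + 2
3 = 1*2 + 1
2 = 2*1 + 0  (stop)
So 20/3 = [6; 1, 2].

[6; 1, 2]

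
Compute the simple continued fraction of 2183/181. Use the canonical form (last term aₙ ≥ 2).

[12; 16, 2, 5]

2183 = 12×181 + 11
181 = 16×11 + 5
11 = 2×5 + 1
5 = 5×1 + 0  (stop)
So 2183/181 = [12; 16, 2, 5].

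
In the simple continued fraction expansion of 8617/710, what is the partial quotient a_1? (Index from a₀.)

8617 = 12·710 + 97   →  a_0 = 12
710 = 7·97 + 31   →  a_1 = 7

7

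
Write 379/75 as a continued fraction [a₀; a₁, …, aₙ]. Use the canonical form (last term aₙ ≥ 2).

379 = 5*75 + 4
75 = 18*4 + 3
4 = 1*3 + 1
3 = 3*1 + 0  (stop)
So 379/75 = [5; 18, 1, 3].

[5; 18, 1, 3]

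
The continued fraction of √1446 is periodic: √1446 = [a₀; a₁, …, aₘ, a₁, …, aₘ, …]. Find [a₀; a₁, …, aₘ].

a₀ = ⌊√1446⌋ = 38.
With m₀=0, d₀=1 and mₖ₊₁ = dₖaₖ − mₖ, dₖ₊₁ = (n − mₖ₊₁²)/dₖ, aₖ₊₁ = ⌊(a₀+mₖ₊₁)/dₖ₊₁⌋:
  k=1: m=38, d=2, a=38
  k=2: m=38, d=1, a=76
d=1 and a=2a₀=76 at k=2, so the next step gives (m, d) = (38, 2) again — its k=1 value — and the period has length 2.

[38; 38, 76]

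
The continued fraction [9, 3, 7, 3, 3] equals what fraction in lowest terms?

2134/229

Fold from the inside: start with 3/1.
  3 + 1/3 = 10/3
  7 + 3/10 = 73/10
  3 + 10/73 = 229/73
  9 + 73/229 = 2134/229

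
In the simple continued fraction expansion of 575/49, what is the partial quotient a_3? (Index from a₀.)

575 = 11·49 + 36   →  a_0 = 11
49 = 1·36 + 13   →  a_1 = 1
36 = 2·13 + 10   →  a_2 = 2
13 = 1·10 + 3   →  a_3 = 1

1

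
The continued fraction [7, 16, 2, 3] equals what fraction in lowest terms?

Using pₖ = aₖpₖ₋₁ + pₖ₋₂ and qₖ = aₖqₖ₋₁ + qₖ₋₂:
  k=0: a=7, p=7, q=1
  k=1: a=16, p=113, q=16
  k=2: a=2, p=233, q=33
  k=3: a=3, p=812, q=115

812/115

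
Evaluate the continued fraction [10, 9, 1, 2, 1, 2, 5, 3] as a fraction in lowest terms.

Using pₖ = aₖpₖ₋₁ + pₖ₋₂ and qₖ = aₖqₖ₋₁ + qₖ₋₂:
  k=0: a=10, p=10, q=1
  k=1: a=9, p=91, q=9
  k=2: a=1, p=101, q=10
  k=3: a=2, p=293, q=29
  k=4: a=1, p=394, q=39
  k=5: a=2, p=1081, q=107
  k=6: a=5, p=5799, q=574
  k=7: a=3, p=18478, q=1829

18478/1829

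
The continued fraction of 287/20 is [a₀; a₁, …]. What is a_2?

1

287 = 14·20 + 7   →  a_0 = 14
20 = 2·7 + 6   →  a_1 = 2
7 = 1·6 + 1   →  a_2 = 1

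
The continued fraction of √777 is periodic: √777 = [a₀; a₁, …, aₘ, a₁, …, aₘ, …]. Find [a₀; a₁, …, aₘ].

a₀ = ⌊√777⌋ = 27.
With m₀=0, d₀=1 and mₖ₊₁ = dₖaₖ − mₖ, dₖ₊₁ = (n − mₖ₊₁²)/dₖ, aₖ₊₁ = ⌊(a₀+mₖ₊₁)/dₖ₊₁⌋:
  k=1: m=27, d=48, a=1
  k=2: m=21, d=7, a=6
  k=3: m=21, d=48, a=1
  k=4: m=27, d=1, a=54
d=1 and a=2a₀=54 at k=4, so the next step gives (m, d) = (27, 48) again — its k=1 value — and the period has length 4.

[27; 1, 6, 1, 54]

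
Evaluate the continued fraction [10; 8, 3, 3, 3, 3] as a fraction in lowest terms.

Fold from the inside: start with 3/1.
  3 + 1/3 = 10/3
  3 + 3/10 = 33/10
  3 + 10/33 = 109/33
  8 + 33/109 = 905/109
  10 + 109/905 = 9159/905

9159/905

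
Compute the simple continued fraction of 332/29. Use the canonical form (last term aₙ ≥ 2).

332 = 11·29 + 13
29 = 2·13 + 3
13 = 4·3 + 1
3 = 3·1 + 0  (stop)
So 332/29 = [11; 2, 4, 3].

[11; 2, 4, 3]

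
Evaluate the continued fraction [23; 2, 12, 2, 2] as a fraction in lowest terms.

Using pₖ = aₖpₖ₋₁ + pₖ₋₂ and qₖ = aₖqₖ₋₁ + qₖ₋₂:
  k=0: a=23, p=23, q=1
  k=1: a=2, p=47, q=2
  k=2: a=12, p=587, q=25
  k=3: a=2, p=1221, q=52
  k=4: a=2, p=3029, q=129

3029/129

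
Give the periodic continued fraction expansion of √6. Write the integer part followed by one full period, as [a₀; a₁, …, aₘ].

[2; 2, 4]

a₀ = ⌊√6⌋ = 2.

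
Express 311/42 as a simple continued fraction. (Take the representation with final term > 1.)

311 = 7*42 + 17
42 = 2*17 + 8
17 = 2*8 + 1
8 = 8*1 + 0  (stop)
So 311/42 = [7; 2, 2, 8].

[7; 2, 2, 8]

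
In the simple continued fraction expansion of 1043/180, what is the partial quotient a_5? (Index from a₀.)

1043 = 5·180 + 143   →  a_0 = 5
180 = 1·143 + 37   →  a_1 = 1
143 = 3·37 + 32   →  a_2 = 3
37 = 1·32 + 5   →  a_3 = 1
32 = 6·5 + 2   →  a_4 = 6
5 = 2·2 + 1   →  a_5 = 2

2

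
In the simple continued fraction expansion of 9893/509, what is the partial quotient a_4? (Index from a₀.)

9893 = 19·509 + 222   →  a_0 = 19
509 = 2·222 + 65   →  a_1 = 2
222 = 3·65 + 27   →  a_2 = 3
65 = 2·27 + 11   →  a_3 = 2
27 = 2·11 + 5   →  a_4 = 2

2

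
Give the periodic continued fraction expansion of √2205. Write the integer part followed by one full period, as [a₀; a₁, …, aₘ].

[46; 1, 22, 2, 22, 1, 92]

a₀ = ⌊√2205⌋ = 46.
With m₀=0, d₀=1 and mₖ₊₁ = dₖaₖ − mₖ, dₖ₊₁ = (n − mₖ₊₁²)/dₖ, aₖ₊₁ = ⌊(a₀+mₖ₊₁)/dₖ₊₁⌋:
  k=1: m=46, d=89, a=1
  k=2: m=43, d=4, a=22
  k=3: m=45, d=45, a=2
  k=4: m=45, d=4, a=22
  k=5: m=43, d=89, a=1
  k=6: m=46, d=1, a=92
d=1 and a=2a₀=92 at k=6, so the next step gives (m, d) = (46, 89) again — its k=1 value — and the period has length 6.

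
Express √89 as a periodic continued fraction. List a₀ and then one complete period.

[9; 2, 3, 3, 2, 18]

a₀ = ⌊√89⌋ = 9.
With m₀=0, d₀=1 and mₖ₊₁ = dₖaₖ − mₖ, dₖ₊₁ = (n − mₖ₊₁²)/dₖ, aₖ₊₁ = ⌊(a₀+mₖ₊₁)/dₖ₊₁⌋:
  k=1: m=9, d=8, a=2
  k=2: m=7, d=5, a=3
  k=3: m=8, d=5, a=3
  k=4: m=7, d=8, a=2
  k=5: m=9, d=1, a=18
d=1 and a=2a₀=18 at k=5, so the next step gives (m, d) = (9, 8) again — its k=1 value — and the period has length 5.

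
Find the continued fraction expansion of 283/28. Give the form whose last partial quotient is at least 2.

[10; 9, 3]

283 = 10·28 + 3
28 = 9·3 + 1
3 = 3·1 + 0  (stop)
So 283/28 = [10; 9, 3].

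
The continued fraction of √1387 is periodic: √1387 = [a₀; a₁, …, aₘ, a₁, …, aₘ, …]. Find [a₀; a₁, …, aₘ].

a₀ = ⌊√1387⌋ = 37.
With m₀=0, d₀=1 and mₖ₊₁ = dₖaₖ − mₖ, dₖ₊₁ = (n − mₖ₊₁²)/dₖ, aₖ₊₁ = ⌊(a₀+mₖ₊₁)/dₖ₊₁⌋:
  k=1: m=37, d=18, a=4
  k=2: m=35, d=9, a=8
  k=3: m=37, d=2, a=37
  k=4: m=37, d=9, a=8
  k=5: m=35, d=18, a=4
  k=6: m=37, d=1, a=74
d=1 and a=2a₀=74 at k=6, so the next step gives (m, d) = (37, 18) again — its k=1 value — and the period has length 6.

[37; 4, 8, 37, 8, 4, 74]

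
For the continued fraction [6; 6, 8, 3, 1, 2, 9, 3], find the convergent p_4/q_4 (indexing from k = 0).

1245/202

Using pₖ = aₖpₖ₋₁ + pₖ₋₂, qₖ = aₖqₖ₋₁ + qₖ₋₂ (with p₋₁=1, p₋₂=0, q₋₁=0, q₋₂=1):
  k=0: a=6, p=6, q=1
  k=1: a=6, p=37, q=6
  k=2: a=8, p=302, q=49
  k=3: a=3, p=943, q=153
  k=4: a=1, p=1245, q=202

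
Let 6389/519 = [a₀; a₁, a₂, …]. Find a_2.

6389 = 12·519 + 161   →  a_0 = 12
519 = 3·161 + 36   →  a_1 = 3
161 = 4·36 + 17   →  a_2 = 4

4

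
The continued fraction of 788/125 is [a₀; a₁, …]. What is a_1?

3

788 = 6·125 + 38   →  a_0 = 6
125 = 3·38 + 11   →  a_1 = 3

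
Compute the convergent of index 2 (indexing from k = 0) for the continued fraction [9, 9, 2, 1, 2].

173/19

Using pₖ = aₖpₖ₋₁ + pₖ₋₂, qₖ = aₖqₖ₋₁ + qₖ₋₂ (with p₋₁=1, p₋₂=0, q₋₁=0, q₋₂=1):
  k=0: a=9, p=9, q=1
  k=1: a=9, p=82, q=9
  k=2: a=2, p=173, q=19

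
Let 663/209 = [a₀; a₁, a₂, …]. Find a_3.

663 = 3·209 + 36   →  a_0 = 3
209 = 5·36 + 29   →  a_1 = 5
36 = 1·29 + 7   →  a_2 = 1
29 = 4·7 + 1   →  a_3 = 4

4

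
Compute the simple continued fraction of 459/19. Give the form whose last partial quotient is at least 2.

459 = 24·19 + 3
19 = 6·3 + 1
3 = 3·1 + 0  (stop)
So 459/19 = [24; 6, 3].

[24; 6, 3]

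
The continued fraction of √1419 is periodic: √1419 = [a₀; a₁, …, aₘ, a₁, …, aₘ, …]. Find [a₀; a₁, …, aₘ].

[37; 1, 2, 37, 2, 1, 74]

a₀ = ⌊√1419⌋ = 37.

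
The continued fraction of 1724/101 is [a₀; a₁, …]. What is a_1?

1724 = 17·101 + 7   →  a_0 = 17
101 = 14·7 + 3   →  a_1 = 14

14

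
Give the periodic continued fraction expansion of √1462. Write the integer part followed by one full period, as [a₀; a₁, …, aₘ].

[38; 4, 4, 4, 76]

a₀ = ⌊√1462⌋ = 38.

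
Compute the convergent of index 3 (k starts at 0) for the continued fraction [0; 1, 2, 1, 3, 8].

3/4

Using pₖ = aₖpₖ₋₁ + pₖ₋₂, qₖ = aₖqₖ₋₁ + qₖ₋₂ (with p₋₁=1, p₋₂=0, q₋₁=0, q₋₂=1):
  k=0: a=0, p=0, q=1
  k=1: a=1, p=1, q=1
  k=2: a=2, p=2, q=3
  k=3: a=1, p=3, q=4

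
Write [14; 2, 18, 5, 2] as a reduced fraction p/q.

5954/411

Fold from the inside: start with 2/1.
  5 + 1/2 = 11/2
  18 + 2/11 = 200/11
  2 + 11/200 = 411/200
  14 + 200/411 = 5954/411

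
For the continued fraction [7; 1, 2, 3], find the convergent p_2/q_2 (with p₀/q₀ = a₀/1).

23/3

Using pₖ = aₖpₖ₋₁ + pₖ₋₂, qₖ = aₖqₖ₋₁ + qₖ₋₂ (with p₋₁=1, p₋₂=0, q₋₁=0, q₋₂=1):
  k=0: a=7, p=7, q=1
  k=1: a=1, p=8, q=1
  k=2: a=2, p=23, q=3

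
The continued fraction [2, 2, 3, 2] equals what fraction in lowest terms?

39/16

Fold from the inside: start with 2/1.
  3 + 1/2 = 7/2
  2 + 2/7 = 16/7
  2 + 7/16 = 39/16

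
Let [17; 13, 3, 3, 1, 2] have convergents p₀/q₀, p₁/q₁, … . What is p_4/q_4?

2954/173

Using pₖ = aₖpₖ₋₁ + pₖ₋₂, qₖ = aₖqₖ₋₁ + qₖ₋₂ (with p₋₁=1, p₋₂=0, q₋₁=0, q₋₂=1):
  k=0: a=17, p=17, q=1
  k=1: a=13, p=222, q=13
  k=2: a=3, p=683, q=40
  k=3: a=3, p=2271, q=133
  k=4: a=1, p=2954, q=173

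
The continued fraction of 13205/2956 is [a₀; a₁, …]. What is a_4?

13205 = 4·2956 + 1381   →  a_0 = 4
2956 = 2·1381 + 194   →  a_1 = 2
1381 = 7·194 + 23   →  a_2 = 7
194 = 8·23 + 10   →  a_3 = 8
23 = 2·10 + 3   →  a_4 = 2

2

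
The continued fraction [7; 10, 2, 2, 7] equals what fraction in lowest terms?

Using pₖ = aₖpₖ₋₁ + pₖ₋₂ and qₖ = aₖqₖ₋₁ + qₖ₋₂:
  k=0: a=7, p=7, q=1
  k=1: a=10, p=71, q=10
  k=2: a=2, p=149, q=21
  k=3: a=2, p=369, q=52
  k=4: a=7, p=2732, q=385

2732/385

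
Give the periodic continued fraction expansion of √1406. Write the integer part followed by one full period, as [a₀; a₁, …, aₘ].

a₀ = ⌊√1406⌋ = 37.

[37; 2, 74]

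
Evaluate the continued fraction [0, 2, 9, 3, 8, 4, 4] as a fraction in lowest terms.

Fold from the inside: start with 4/1.
  4 + 1/4 = 17/4
  8 + 4/17 = 140/17
  3 + 17/140 = 437/140
  9 + 140/437 = 4073/437
  2 + 437/4073 = 8583/4073
  0 + 4073/8583 = 4073/8583

4073/8583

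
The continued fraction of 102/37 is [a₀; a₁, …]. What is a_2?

102 = 2·37 + 28   →  a_0 = 2
37 = 1·28 + 9   →  a_1 = 1
28 = 3·9 + 1   →  a_2 = 3

3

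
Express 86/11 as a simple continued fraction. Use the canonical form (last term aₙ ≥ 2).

86 = 7*11 + 9
11 = 1*9 + 2
9 = 4*2 + 1
2 = 2*1 + 0  (stop)
So 86/11 = [7; 1, 4, 2].

[7; 1, 4, 2]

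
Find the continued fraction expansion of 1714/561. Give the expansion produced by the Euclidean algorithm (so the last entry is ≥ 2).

[3; 18, 10, 3]

1714 = 3*561 + 31
561 = 18*31 + 3
31 = 10*3 + 1
3 = 3*1 + 0  (stop)
So 1714/561 = [3; 18, 10, 3].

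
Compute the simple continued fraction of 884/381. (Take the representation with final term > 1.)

[2; 3, 8, 7, 2]

884 = 2×381 + 122
381 = 3×122 + 15
122 = 8×15 + 2
15 = 7×2 + 1
2 = 2×1 + 0  (stop)
So 884/381 = [2; 3, 8, 7, 2].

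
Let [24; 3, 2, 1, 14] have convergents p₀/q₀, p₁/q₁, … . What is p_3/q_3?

Using pₖ = aₖpₖ₋₁ + pₖ₋₂, qₖ = aₖqₖ₋₁ + qₖ₋₂ (with p₋₁=1, p₋₂=0, q₋₁=0, q₋₂=1):
  k=0: a=24, p=24, q=1
  k=1: a=3, p=73, q=3
  k=2: a=2, p=170, q=7
  k=3: a=1, p=243, q=10

243/10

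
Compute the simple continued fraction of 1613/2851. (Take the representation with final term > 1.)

[0; 1, 1, 3, 3, 3, 7, 5]

1613 = 0×2851 + 1613
2851 = 1×1613 + 1238
1613 = 1×1238 + 375
1238 = 3×375 + 113
375 = 3×113 + 36
113 = 3×36 + 5
36 = 7×5 + 1
5 = 5×1 + 0  (stop)
So 1613/2851 = [0; 1, 1, 3, 3, 3, 7, 5].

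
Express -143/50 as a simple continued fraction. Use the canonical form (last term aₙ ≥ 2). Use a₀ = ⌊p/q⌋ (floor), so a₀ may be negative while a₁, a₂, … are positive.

-143 = -3*50 + 7
50 = 7*7 + 1
7 = 7*1 + 0  (stop)
So -143/50 = [-3; 7, 7].

[-3; 7, 7]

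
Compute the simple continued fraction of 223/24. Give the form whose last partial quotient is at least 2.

223 = 9*24 + 7
24 = 3*7 + 3
7 = 2*3 + 1
3 = 3*1 + 0  (stop)
So 223/24 = [9; 3, 2, 3].

[9; 3, 2, 3]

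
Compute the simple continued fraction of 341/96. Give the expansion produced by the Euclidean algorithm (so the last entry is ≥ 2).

341 = 3·96 + 53
96 = 1·53 + 43
53 = 1·43 + 10
43 = 4·10 + 3
10 = 3·3 + 1
3 = 3·1 + 0  (stop)
So 341/96 = [3; 1, 1, 4, 3, 3].

[3; 1, 1, 4, 3, 3]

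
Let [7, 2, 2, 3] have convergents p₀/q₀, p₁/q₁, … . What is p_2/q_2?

Using pₖ = aₖpₖ₋₁ + pₖ₋₂, qₖ = aₖqₖ₋₁ + qₖ₋₂ (with p₋₁=1, p₋₂=0, q₋₁=0, q₋₂=1):
  k=0: a=7, p=7, q=1
  k=1: a=2, p=15, q=2
  k=2: a=2, p=37, q=5

37/5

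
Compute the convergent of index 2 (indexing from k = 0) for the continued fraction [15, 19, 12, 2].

3447/229

Using pₖ = aₖpₖ₋₁ + pₖ₋₂, qₖ = aₖqₖ₋₁ + qₖ₋₂ (with p₋₁=1, p₋₂=0, q₋₁=0, q₋₂=1):
  k=0: a=15, p=15, q=1
  k=1: a=19, p=286, q=19
  k=2: a=12, p=3447, q=229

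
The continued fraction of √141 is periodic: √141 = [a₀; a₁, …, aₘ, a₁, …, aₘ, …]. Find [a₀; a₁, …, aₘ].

[11; 1, 6, 1, 22]

a₀ = ⌊√141⌋ = 11.
With m₀=0, d₀=1 and mₖ₊₁ = dₖaₖ − mₖ, dₖ₊₁ = (n − mₖ₊₁²)/dₖ, aₖ₊₁ = ⌊(a₀+mₖ₊₁)/dₖ₊₁⌋:
  k=1: m=11, d=20, a=1
  k=2: m=9, d=3, a=6
  k=3: m=9, d=20, a=1
  k=4: m=11, d=1, a=22
d=1 and a=2a₀=22 at k=4, so the next step gives (m, d) = (11, 20) again — its k=1 value — and the period has length 4.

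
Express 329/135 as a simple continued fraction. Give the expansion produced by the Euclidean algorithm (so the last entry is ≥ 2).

[2; 2, 3, 2, 8]

329 = 2×135 + 59
135 = 2×59 + 17
59 = 3×17 + 8
17 = 2×8 + 1
8 = 8×1 + 0  (stop)
So 329/135 = [2; 2, 3, 2, 8].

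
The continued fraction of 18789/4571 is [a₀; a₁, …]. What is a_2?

19

18789 = 4·4571 + 505   →  a_0 = 4
4571 = 9·505 + 26   →  a_1 = 9
505 = 19·26 + 11   →  a_2 = 19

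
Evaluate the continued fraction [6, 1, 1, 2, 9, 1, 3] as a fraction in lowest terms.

1339/203

Using pₖ = aₖpₖ₋₁ + pₖ₋₂ and qₖ = aₖqₖ₋₁ + qₖ₋₂:
  k=0: a=6, p=6, q=1
  k=1: a=1, p=7, q=1
  k=2: a=1, p=13, q=2
  k=3: a=2, p=33, q=5
  k=4: a=9, p=310, q=47
  k=5: a=1, p=343, q=52
  k=6: a=3, p=1339, q=203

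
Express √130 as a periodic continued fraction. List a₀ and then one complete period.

[11; 2, 2, 22]

a₀ = ⌊√130⌋ = 11.
With m₀=0, d₀=1 and mₖ₊₁ = dₖaₖ − mₖ, dₖ₊₁ = (n − mₖ₊₁²)/dₖ, aₖ₊₁ = ⌊(a₀+mₖ₊₁)/dₖ₊₁⌋:
  k=1: m=11, d=9, a=2
  k=2: m=7, d=9, a=2
  k=3: m=11, d=1, a=22
d=1 and a=2a₀=22 at k=3, so the next step gives (m, d) = (11, 9) again — its k=1 value — and the period has length 3.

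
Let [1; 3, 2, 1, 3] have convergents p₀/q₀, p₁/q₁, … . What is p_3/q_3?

13/10

Using pₖ = aₖpₖ₋₁ + pₖ₋₂, qₖ = aₖqₖ₋₁ + qₖ₋₂ (with p₋₁=1, p₋₂=0, q₋₁=0, q₋₂=1):
  k=0: a=1, p=1, q=1
  k=1: a=3, p=4, q=3
  k=2: a=2, p=9, q=7
  k=3: a=1, p=13, q=10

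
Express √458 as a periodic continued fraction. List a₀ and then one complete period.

a₀ = ⌊√458⌋ = 21.
With m₀=0, d₀=1 and mₖ₊₁ = dₖaₖ − mₖ, dₖ₊₁ = (n − mₖ₊₁²)/dₖ, aₖ₊₁ = ⌊(a₀+mₖ₊₁)/dₖ₊₁⌋:
  k=1: m=21, d=17, a=2
  k=2: m=13, d=17, a=2
  k=3: m=21, d=1, a=42
d=1 and a=2a₀=42 at k=3, so the next step gives (m, d) = (21, 17) again — its k=1 value — and the period has length 3.

[21; 2, 2, 42]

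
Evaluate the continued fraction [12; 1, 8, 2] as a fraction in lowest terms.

Fold from the inside: start with 2/1.
  8 + 1/2 = 17/2
  1 + 2/17 = 19/17
  12 + 17/19 = 245/19

245/19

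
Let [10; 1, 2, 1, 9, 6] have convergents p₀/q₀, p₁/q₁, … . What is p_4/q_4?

Using pₖ = aₖpₖ₋₁ + pₖ₋₂, qₖ = aₖqₖ₋₁ + qₖ₋₂ (with p₋₁=1, p₋₂=0, q₋₁=0, q₋₂=1):
  k=0: a=10, p=10, q=1
  k=1: a=1, p=11, q=1
  k=2: a=2, p=32, q=3
  k=3: a=1, p=43, q=4
  k=4: a=9, p=419, q=39

419/39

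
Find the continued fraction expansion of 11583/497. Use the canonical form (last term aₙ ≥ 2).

[23; 3, 3, 1, 2, 2, 2, 2]

11583 = 23·497 + 152
497 = 3·152 + 41
152 = 3·41 + 29
41 = 1·29 + 12
29 = 2·12 + 5
12 = 2·5 + 2
5 = 2·2 + 1
2 = 2·1 + 0  (stop)
So 11583/497 = [23; 3, 3, 1, 2, 2, 2, 2].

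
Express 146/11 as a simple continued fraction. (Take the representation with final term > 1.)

[13; 3, 1, 2]

146 = 13*11 + 3
11 = 3*3 + 2
3 = 1*2 + 1
2 = 2*1 + 0  (stop)
So 146/11 = [13; 3, 1, 2].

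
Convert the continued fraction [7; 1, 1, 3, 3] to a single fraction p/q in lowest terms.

174/23

Fold from the inside: start with 3/1.
  3 + 1/3 = 10/3
  1 + 3/10 = 13/10
  1 + 10/13 = 23/13
  7 + 13/23 = 174/23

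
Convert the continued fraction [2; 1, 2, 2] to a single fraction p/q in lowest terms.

19/7

Using pₖ = aₖpₖ₋₁ + pₖ₋₂ and qₖ = aₖqₖ₋₁ + qₖ₋₂:
  k=0: a=2, p=2, q=1
  k=1: a=1, p=3, q=1
  k=2: a=2, p=8, q=3
  k=3: a=2, p=19, q=7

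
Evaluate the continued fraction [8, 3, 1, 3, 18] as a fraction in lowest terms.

2265/274

Using pₖ = aₖpₖ₋₁ + pₖ₋₂ and qₖ = aₖqₖ₋₁ + qₖ₋₂:
  k=0: a=8, p=8, q=1
  k=1: a=3, p=25, q=3
  k=2: a=1, p=33, q=4
  k=3: a=3, p=124, q=15
  k=4: a=18, p=2265, q=274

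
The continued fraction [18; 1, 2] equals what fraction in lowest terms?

Fold from the inside: start with 2/1.
  1 + 1/2 = 3/2
  18 + 2/3 = 56/3

56/3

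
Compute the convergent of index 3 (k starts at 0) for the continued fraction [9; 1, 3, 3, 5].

127/13

Using pₖ = aₖpₖ₋₁ + pₖ₋₂, qₖ = aₖqₖ₋₁ + qₖ₋₂ (with p₋₁=1, p₋₂=0, q₋₁=0, q₋₂=1):
  k=0: a=9, p=9, q=1
  k=1: a=1, p=10, q=1
  k=2: a=3, p=39, q=4
  k=3: a=3, p=127, q=13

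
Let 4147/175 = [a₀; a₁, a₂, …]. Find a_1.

4147 = 23·175 + 122   →  a_0 = 23
175 = 1·122 + 53   →  a_1 = 1

1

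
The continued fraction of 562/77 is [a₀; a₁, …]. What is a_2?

562 = 7·77 + 23   →  a_0 = 7
77 = 3·23 + 8   →  a_1 = 3
23 = 2·8 + 7   →  a_2 = 2

2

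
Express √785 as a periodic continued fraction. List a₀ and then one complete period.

[28; 56]

a₀ = ⌊√785⌋ = 28.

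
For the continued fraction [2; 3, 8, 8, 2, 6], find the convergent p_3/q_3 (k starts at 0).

471/203

Using pₖ = aₖpₖ₋₁ + pₖ₋₂, qₖ = aₖqₖ₋₁ + qₖ₋₂ (with p₋₁=1, p₋₂=0, q₋₁=0, q₋₂=1):
  k=0: a=2, p=2, q=1
  k=1: a=3, p=7, q=3
  k=2: a=8, p=58, q=25
  k=3: a=8, p=471, q=203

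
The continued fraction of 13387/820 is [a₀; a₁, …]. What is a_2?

14

13387 = 16·820 + 267   →  a_0 = 16
820 = 3·267 + 19   →  a_1 = 3
267 = 14·19 + 1   →  a_2 = 14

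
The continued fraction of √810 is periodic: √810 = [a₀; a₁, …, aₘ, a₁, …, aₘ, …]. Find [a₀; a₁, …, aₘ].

[28; 2, 5, 1, 4, 1, 5, 2, 56]

a₀ = ⌊√810⌋ = 28.
With m₀=0, d₀=1 and mₖ₊₁ = dₖaₖ − mₖ, dₖ₊₁ = (n − mₖ₊₁²)/dₖ, aₖ₊₁ = ⌊(a₀+mₖ₊₁)/dₖ₊₁⌋:
  k=1: m=28, d=26, a=2
  k=2: m=24, d=9, a=5
  k=3: m=21, d=41, a=1
  k=4: m=20, d=10, a=4
  k=5: m=20, d=41, a=1
  k=6: m=21, d=9, a=5
  k=7: m=24, d=26, a=2
  k=8: m=28, d=1, a=56
d=1 and a=2a₀=56 at k=8, so the next step gives (m, d) = (28, 26) again — its k=1 value — and the period has length 8.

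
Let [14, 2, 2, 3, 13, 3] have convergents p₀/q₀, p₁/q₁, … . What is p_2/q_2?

Using pₖ = aₖpₖ₋₁ + pₖ₋₂, qₖ = aₖqₖ₋₁ + qₖ₋₂ (with p₋₁=1, p₋₂=0, q₋₁=0, q₋₂=1):
  k=0: a=14, p=14, q=1
  k=1: a=2, p=29, q=2
  k=2: a=2, p=72, q=5

72/5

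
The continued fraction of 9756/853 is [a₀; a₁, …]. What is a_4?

9756 = 11·853 + 373   →  a_0 = 11
853 = 2·373 + 107   →  a_1 = 2
373 = 3·107 + 52   →  a_2 = 3
107 = 2·52 + 3   →  a_3 = 2
52 = 17·3 + 1   →  a_4 = 17

17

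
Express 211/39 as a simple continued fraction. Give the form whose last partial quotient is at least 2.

[5; 2, 2, 3, 2]

211 = 5*39 + 16
39 = 2*16 + 7
16 = 2*7 + 2
7 = 3*2 + 1
2 = 2*1 + 0  (stop)
So 211/39 = [5; 2, 2, 3, 2].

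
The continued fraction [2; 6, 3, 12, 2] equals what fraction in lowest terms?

Using pₖ = aₖpₖ₋₁ + pₖ₋₂ and qₖ = aₖqₖ₋₁ + qₖ₋₂:
  k=0: a=2, p=2, q=1
  k=1: a=6, p=13, q=6
  k=2: a=3, p=41, q=19
  k=3: a=12, p=505, q=234
  k=4: a=2, p=1051, q=487

1051/487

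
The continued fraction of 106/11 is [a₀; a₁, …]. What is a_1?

1

106 = 9·11 + 7   →  a_0 = 9
11 = 1·7 + 4   →  a_1 = 1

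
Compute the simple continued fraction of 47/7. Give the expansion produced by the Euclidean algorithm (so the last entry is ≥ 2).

47 = 6×7 + 5
7 = 1×5 + 2
5 = 2×2 + 1
2 = 2×1 + 0  (stop)
So 47/7 = [6; 1, 2, 2].

[6; 1, 2, 2]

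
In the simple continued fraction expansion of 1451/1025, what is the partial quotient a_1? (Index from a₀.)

1451 = 1·1025 + 426   →  a_0 = 1
1025 = 2·426 + 173   →  a_1 = 2

2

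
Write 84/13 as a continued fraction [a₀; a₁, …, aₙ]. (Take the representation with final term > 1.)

[6; 2, 6]

84 = 6×13 + 6
13 = 2×6 + 1
6 = 6×1 + 0  (stop)
So 84/13 = [6; 2, 6].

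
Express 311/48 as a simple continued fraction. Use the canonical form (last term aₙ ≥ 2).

[6; 2, 11, 2]

311 = 6×48 + 23
48 = 2×23 + 2
23 = 11×2 + 1
2 = 2×1 + 0  (stop)
So 311/48 = [6; 2, 11, 2].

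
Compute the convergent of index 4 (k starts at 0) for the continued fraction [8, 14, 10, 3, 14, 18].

Using pₖ = aₖpₖ₋₁ + pₖ₋₂, qₖ = aₖqₖ₋₁ + qₖ₋₂ (with p₋₁=1, p₋₂=0, q₋₁=0, q₋₂=1):
  k=0: a=8, p=8, q=1
  k=1: a=14, p=113, q=14
  k=2: a=10, p=1138, q=141
  k=3: a=3, p=3527, q=437
  k=4: a=14, p=50516, q=6259

50516/6259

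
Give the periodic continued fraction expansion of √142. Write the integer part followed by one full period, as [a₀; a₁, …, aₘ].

[11; 1, 10, 1, 22]

a₀ = ⌊√142⌋ = 11.
With m₀=0, d₀=1 and mₖ₊₁ = dₖaₖ − mₖ, dₖ₊₁ = (n − mₖ₊₁²)/dₖ, aₖ₊₁ = ⌊(a₀+mₖ₊₁)/dₖ₊₁⌋:
  k=1: m=11, d=21, a=1
  k=2: m=10, d=2, a=10
  k=3: m=10, d=21, a=1
  k=4: m=11, d=1, a=22
d=1 and a=2a₀=22 at k=4, so the next step gives (m, d) = (11, 21) again — its k=1 value — and the period has length 4.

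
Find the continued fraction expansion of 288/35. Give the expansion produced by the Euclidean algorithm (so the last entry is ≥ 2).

288 = 8×35 + 8
35 = 4×8 + 3
8 = 2×3 + 2
3 = 1×2 + 1
2 = 2×1 + 0  (stop)
So 288/35 = [8; 4, 2, 1, 2].

[8; 4, 2, 1, 2]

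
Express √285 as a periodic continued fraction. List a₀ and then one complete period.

[16; 1, 7, 2, 7, 1, 32]

a₀ = ⌊√285⌋ = 16.
With m₀=0, d₀=1 and mₖ₊₁ = dₖaₖ − mₖ, dₖ₊₁ = (n − mₖ₊₁²)/dₖ, aₖ₊₁ = ⌊(a₀+mₖ₊₁)/dₖ₊₁⌋:
  k=1: m=16, d=29, a=1
  k=2: m=13, d=4, a=7
  k=3: m=15, d=15, a=2
  k=4: m=15, d=4, a=7
  k=5: m=13, d=29, a=1
  k=6: m=16, d=1, a=32
d=1 and a=2a₀=32 at k=6, so the next step gives (m, d) = (16, 29) again — its k=1 value — and the period has length 6.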